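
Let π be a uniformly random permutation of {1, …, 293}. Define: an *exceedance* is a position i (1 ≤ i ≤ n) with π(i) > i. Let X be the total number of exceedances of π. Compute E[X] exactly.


Write X = Σ_{i=1}^{293} X_i, where X_i = 1_{π(i) > i}.
For each fixed i, π(i) is uniform over {1, …, 293} (marginal of a uniform permutation), so P[π(i) > i] = (n − i)/n. Summing: Σ_{i=1}^{293} (n − i)/n = (0 + 1 + … + 292)/293 = 293(293 − 1)/(2·293) = (293 − 1)/2.
Hence E[X] = Σ_{i=1}^{293} (293 − i)/293 = 146 ≈ 146.000000.

E[X] = 146 = 146.000000.


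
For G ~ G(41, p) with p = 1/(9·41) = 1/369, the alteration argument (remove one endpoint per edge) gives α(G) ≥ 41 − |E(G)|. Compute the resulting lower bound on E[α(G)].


E[|E(G)|] = C(41, 2)·p = 820 · (1/369) = 20/9.
E[α(G)] ≥ n − E[|E(G)|] = 41 − 20/9 = 349/9.
Numerically: ≈ 38.777778.
(This is only a lower bound; the true E[α(G)] may be larger.)

E[α(G)] ≥ 349/9 ≈ 38.777778.


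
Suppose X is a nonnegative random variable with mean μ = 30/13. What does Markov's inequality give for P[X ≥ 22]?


μ = E[X] = 30/13, a = 22.
Markov: P[X ≥ 22] ≤ μ/a = (30/13)/22 = 15/143.
Numerically: ≈ 0.104895.
(Since a = 22 > μ = 2.307692, the bound 15/143 is < 1 and informative.)

P[X ≥ 22] ≤ 15/143 ≈ 0.104895.


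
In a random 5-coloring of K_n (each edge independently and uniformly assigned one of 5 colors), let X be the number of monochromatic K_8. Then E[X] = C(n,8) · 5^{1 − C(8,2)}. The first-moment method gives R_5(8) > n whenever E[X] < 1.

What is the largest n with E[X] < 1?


We need C(n, 8) · 5^{1 − 28} < 1, i.e. C(n, 8) < 5^{28 − 1} = 7450580596923828125.
Check values of n near the boundary:
  n = 858: C(858, 8) = 7049584530256467771; 7049584530256467771 < 7450580596923828125? YES
  n = 859: C(859, 8) = 7115855595170747139; 7115855595170747139 < 7450580596923828125? YES
  n = 860: C(860, 8) = 7182671140665308145; 7182671140665308145 < 7450580596923828125? YES
  n = 861: C(861, 8) = 7250034996615275865; 7250034996615275865 < 7450580596923828125? YES
  n = 862: C(862, 8) = 7317951015318931845; 7317951015318931845 < 7450580596923828125? YES
  n = 863: C(863, 8) = 7386423071602617757; 7386423071602617757 < 7450580596923828125? YES
  n = 864: C(864, 8) = 7455455062926006708; 7455455062926006708 < 7450580596923828125? NO
  n = 865: C(865, 8) = 7525050909487743060; 7525050909487743060 < 7450580596923828125? NO
  n = 866: C(866, 8) = 7595214554331451620; 7595214554331451620 < 7450580596923828125? NO
The largest n with C(n, 8) < 7450580596923828125 is n = 863 (where E[X] = 7386423071602617757/7450580596923828125 ≈ 0.991). Hence R_5(8) > 863, i.e. R_5(8) ≥ 864.

Largest n = 863; hence R_5(8) > 863.


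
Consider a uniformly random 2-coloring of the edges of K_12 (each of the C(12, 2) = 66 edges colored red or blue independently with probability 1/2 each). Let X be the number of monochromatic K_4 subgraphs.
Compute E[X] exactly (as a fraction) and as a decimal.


Let X = Σ_S X_S over the C(12, 4) = 495 subsets S of size 4, where X_S = 1 if the K_4 on S is monochromatic.
For a fixed S, the K_4 on S has C(4, 2) = 6 edges. P[all 6 edges red] = (1/2)^6, and likewise for blue, so P[monochromatic] = 2·(1/2)^6 = 2^{1 − 6} = 1/32.
By linearity of expectation: E[X] = C(12, 4) · 2^{1 − 6} = 495 · 1/32 = 495/32.
Numerically: E[X] ≈ 15.469.

E[X] = C(12,4)·2^(1−C(4,2)) = 495/32 ≈ 15.469.


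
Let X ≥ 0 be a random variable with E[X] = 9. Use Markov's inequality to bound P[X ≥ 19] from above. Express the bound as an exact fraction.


μ = E[X] = 9, a = 19.
Markov: P[X ≥ 19] ≤ μ/a = (9)/19 = 9/19.
Numerically: ≈ 0.473684.
(Since a = 19 > μ = 9.000000, the bound 9/19 is < 1 and informative.)

P[X ≥ 19] ≤ 9/19 ≈ 0.473684.


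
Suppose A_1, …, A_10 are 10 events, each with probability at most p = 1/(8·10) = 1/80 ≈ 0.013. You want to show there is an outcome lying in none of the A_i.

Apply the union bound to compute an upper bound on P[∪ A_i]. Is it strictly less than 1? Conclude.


Union bound: P[∪_{i=1}^{10} A_i] ≤ Σ_i P[A_i] ≤ 10·p = 10·(1/80) = 1/8.
Numerically: 1/8 ≈ 0.125.
Is 1/8 < 1? YES.
Since P[∪ A_i] ≤ 1/8 < 1, the complement has P[∩ A_i^c] ≥ 1 − 1/8 = 7/8 > 0, so some outcome avoids every A_i.

10·p = 1/8 ≈ 0.125; existence CERTIFIED by the union bound.


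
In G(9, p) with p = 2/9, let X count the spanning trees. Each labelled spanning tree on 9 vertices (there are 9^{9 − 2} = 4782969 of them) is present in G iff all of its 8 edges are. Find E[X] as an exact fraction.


K_9 has 9^{9 − 2} = 4782969 labelled spanning trees.
For each such spanning tree H, let X_H = 1 if all 8 edges of H are present in G. Then P[X_H = 1] = p^{8} = (2/9)^{8} = 256/43046721.
By linearity: E[X] = Σ_H E[X_H] = 4782969 · p^{8} = 4782969 · 256/43046721 = 256/9.
Numerically: E[X] ≈ 28.44.

E[X] = 4782969 · (2/9)^{8} = 256/9 ≈ 28.44.


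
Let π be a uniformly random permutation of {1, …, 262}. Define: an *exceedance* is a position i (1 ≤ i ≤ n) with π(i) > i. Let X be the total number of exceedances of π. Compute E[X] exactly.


Write X = Σ_{i=1}^{262} X_i, where X_i = 1_{π(i) > i}.
For each fixed i, π(i) is uniform over {1, …, 262} (marginal of a uniform permutation), so P[π(i) > i] = (n − i)/n. Summing: Σ_{i=1}^{262} (n − i)/n = (0 + 1 + … + 261)/262 = 262(262 − 1)/(2·262) = (262 − 1)/2.
Hence E[X] = Σ_{i=1}^{262} (262 − i)/262 = 261/2 ≈ 130.500000.

E[X] = 261/2 = 130.500000.


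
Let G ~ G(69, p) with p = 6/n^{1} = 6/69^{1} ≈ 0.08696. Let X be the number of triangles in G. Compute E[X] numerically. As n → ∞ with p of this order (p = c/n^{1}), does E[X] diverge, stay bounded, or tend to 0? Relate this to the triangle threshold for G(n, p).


Number of potential triangles: C(69, 3) = 52394.
Each occurs with probability p³ ≈ (0.08696)³ ≈ 6.575162e-04.
By linearity: E[X] = C(69, 3)·p³ ≈ 52394 · 6.575162e-04 ≈ 34.4499.
Here α = 1, so p = 6/n is exactly at the triangle threshold p ~ 1/n. Asymptotically E[X] → c³/6 = 6³/6 = 36 ≈ 36.0000, a bounded constant. In this regime the triangle count is asymptotically Poisson(c³/6).

E[X] ≈ 34.4499; in regime p = Θ(1/n^{1}) E[X] stays bounded (at the triangle threshold p ~ 1/n).


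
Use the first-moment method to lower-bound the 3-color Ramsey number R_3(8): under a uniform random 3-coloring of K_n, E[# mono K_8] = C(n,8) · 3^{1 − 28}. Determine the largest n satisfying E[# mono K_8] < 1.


We need C(n, 8) · 3^{1 − 28} < 1, i.e. C(n, 8) < 3^{28 − 1} = 7625597484987.
Check values of n near the boundary:
  n = 151: C(151, 8) = 5551321138650; 5551321138650 < 7625597484987? YES
  n = 152: C(152, 8) = 5859727868575; 5859727868575 < 7625597484987? YES
  n = 153: C(153, 8) = 6183023199255; 6183023199255 < 7625597484987? YES
  n = 154: C(154, 8) = 6521818990995; 6521818990995 < 7625597484987? YES
  n = 155: C(155, 8) = 6876747915675; 6876747915675 < 7625597484987? YES
  n = 156: C(156, 8) = 7248464019225; 7248464019225 < 7625597484987? YES
  n = 157: C(157, 8) = 7637643295425; 7637643295425 < 7625597484987? NO
The largest n with C(n, 8) < 7625597484987 is n = 156 (where E[X] = 805384891025/847288609443 ≈ 0.950544). Hence R_3(8) > 156, i.e. R_3(8) ≥ 157.

Largest n = 156; hence R_3(8) > 156.


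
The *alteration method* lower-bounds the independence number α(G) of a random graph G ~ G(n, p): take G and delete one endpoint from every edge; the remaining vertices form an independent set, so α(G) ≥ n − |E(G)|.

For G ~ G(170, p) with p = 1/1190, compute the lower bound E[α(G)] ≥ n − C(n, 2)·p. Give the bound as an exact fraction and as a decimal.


E[|E(G)|] = C(170, 2)·p = 14365 · (1/1190) = 169/14.
E[α(G)] ≥ n − E[|E(G)|] = 170 − 169/14 = 2211/14.
Numerically: ≈ 157.929.
(This is only a lower bound; the true E[α(G)] may be larger.)

E[α(G)] ≥ 2211/14 ≈ 157.929.


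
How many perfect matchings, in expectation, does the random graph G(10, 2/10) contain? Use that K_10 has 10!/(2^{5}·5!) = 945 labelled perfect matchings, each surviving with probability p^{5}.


K_10 has 10!/(2^{5}·5!) = 945 labelled perfect matchings.
For each such perfect matching H, let X_H = 1 if all 5 edges of H are present in G. Then P[X_H = 1] = p^{5} = (1/5)^{5} = 1/3125.
By linearity: E[X] = Σ_H E[X_H] = 945 · p^{5} = 945 · 1/3125 = 189/625.
Numerically: E[X] ≈ 0.3024.

E[X] = 945 · (1/5)^{5} = 189/625 ≈ 0.3024.


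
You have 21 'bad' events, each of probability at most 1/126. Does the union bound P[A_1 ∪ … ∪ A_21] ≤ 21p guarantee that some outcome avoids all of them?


Union bound: P[∪_{i=1}^{21} A_i] ≤ Σ_i P[A_i] ≤ 21·p = 21·(1/126) = 1/6.
Numerically: 1/6 ≈ 0.167.
Is 1/6 < 1? YES.
Since P[∪ A_i] ≤ 1/6 < 1, the complement has P[∩ A_i^c] ≥ 1 − 1/6 = 5/6 > 0, so some outcome avoids every A_i.

21·p = 1/6 ≈ 0.167; existence CERTIFIED by the union bound.


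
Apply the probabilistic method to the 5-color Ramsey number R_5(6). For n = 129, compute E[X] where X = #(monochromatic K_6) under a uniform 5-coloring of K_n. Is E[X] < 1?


E[X] = C(129, 6) · 5^{1 − 15} = 5688177600 · 5^{−14} = 5688177600/6103515625.
As a reduced fraction: E[X] = 227527104/244140625 ≈ 0.9320.
Is E[X] < 1? YES.
Since E[X] < 1, there exists a 5-coloring of K_{129} with no monochromatic K_6; hence R_5(6) > 129.

E[X] = 227527104/244140625 ≈ 0.9320; E[X] < 1, so R_5(6) > 129.


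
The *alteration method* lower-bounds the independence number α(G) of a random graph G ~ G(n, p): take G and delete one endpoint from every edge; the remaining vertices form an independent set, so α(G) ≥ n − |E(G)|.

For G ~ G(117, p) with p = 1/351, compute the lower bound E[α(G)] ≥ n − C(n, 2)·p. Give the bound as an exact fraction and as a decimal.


E[|E(G)|] = C(117, 2)·p = 6786 · (1/351) = 58/3.
E[α(G)] ≥ n − E[|E(G)|] = 117 − 58/3 = 293/3.
Numerically: ≈ 97.667.
(This is only a lower bound; the true E[α(G)] may be larger.)

E[α(G)] ≥ 293/3 ≈ 97.667.


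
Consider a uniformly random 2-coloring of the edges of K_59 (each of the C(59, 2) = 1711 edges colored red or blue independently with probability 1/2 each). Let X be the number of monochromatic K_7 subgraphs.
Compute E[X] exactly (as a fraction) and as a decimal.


Let X = Σ_S X_S over the C(59, 7) = 341149446 subsets S of size 7, where X_S = 1 if the K_7 on S is monochromatic.
For a fixed S, the K_7 on S has C(7, 2) = 21 edges. P[all 21 edges red] = (1/2)^21, and likewise for blue, so P[monochromatic] = 2·(1/2)^21 = 2^{1 − 21} = 1/1048576.
By linearity: E[X] = C(59, 7) · 2^{1 − 21} = 341149446 · 1/1048576 = 170574723/524288.
Numerically: E[X] ≈ 325.3455.

E[X] = C(59,7)·2^(1−C(7,2)) = 170574723/524288 ≈ 325.3455.


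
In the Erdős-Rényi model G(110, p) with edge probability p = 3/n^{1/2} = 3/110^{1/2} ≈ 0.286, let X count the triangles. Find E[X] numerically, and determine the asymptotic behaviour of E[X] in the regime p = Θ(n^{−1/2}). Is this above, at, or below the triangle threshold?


Number of potential triangles: C(110, 3) = 215820.
Each occurs with probability p³ ≈ (0.286)³ ≈ 2.340317e-02.
By linearity: E[X] = C(110, 3)·p³ ≈ 215820 · 2.340317e-02 ≈ 5050.8727.
Since α = 1/2 < 1, p = c/n^{1/2} ≫ 1/n is above the triangle threshold p ~ 1/n. Asymptotically E[X] ~ (c³/6)·n^{3(1−α)} = (3³/6)·n^{1.5} → ∞; triangles are abundant w.h.p.

E[X] ≈ 5050.8727; in regime p = Θ(1/n^{1/2}) E[X] diverges (above the triangle threshold p ~ 1/n).


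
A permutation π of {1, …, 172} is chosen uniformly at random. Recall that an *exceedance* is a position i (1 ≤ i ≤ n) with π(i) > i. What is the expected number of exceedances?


Write X = Σ_{i=1}^{172} X_i, where X_i = 1_{π(i) > i}.
For each fixed i, π(i) is uniform over {1, …, 172} (marginal of a uniform permutation), so P[π(i) > i] = (n − i)/n. Summing: Σ_{i=1}^{172} (n − i)/n = (0 + 1 + … + 171)/172 = 172(172 − 1)/(2·172) = (172 − 1)/2.
Hence E[X] = Σ_{i=1}^{172} (172 − i)/172 = 171/2 ≈ 85.500000.

E[X] = 171/2 = 85.500000.


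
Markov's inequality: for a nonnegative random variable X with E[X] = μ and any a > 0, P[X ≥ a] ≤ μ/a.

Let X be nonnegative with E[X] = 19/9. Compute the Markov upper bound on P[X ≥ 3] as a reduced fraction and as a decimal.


μ = E[X] = 19/9, a = 3.
Markov: P[X ≥ 3] ≤ μ/a = (19/9)/3 = 19/27.
Numerically: ≈ 0.70370.
(Since a = 3 > μ = 2.11111, the bound 19/27 is < 1 and informative.)

P[X ≥ 3] ≤ 19/27 ≈ 0.70370.


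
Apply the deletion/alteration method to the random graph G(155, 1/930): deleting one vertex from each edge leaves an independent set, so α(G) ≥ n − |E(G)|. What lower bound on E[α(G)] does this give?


E[|E(G)|] = C(155, 2)·p = 11935 · (1/930) = 77/6.
E[α(G)] ≥ n − E[|E(G)|] = 155 − 77/6 = 853/6.
Numerically: ≈ 142.167.
(This is only a lower bound; the true E[α(G)] may be larger.)

E[α(G)] ≥ 853/6 ≈ 142.167.


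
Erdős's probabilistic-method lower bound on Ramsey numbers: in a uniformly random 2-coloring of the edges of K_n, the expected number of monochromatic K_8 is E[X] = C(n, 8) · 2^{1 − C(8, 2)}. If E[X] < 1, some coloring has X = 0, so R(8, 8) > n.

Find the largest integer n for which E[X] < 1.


We need C(n, 8) · 2^{1 − 28} < 1, i.e. C(n, 8) < 2^{28 − 1} = 134217728.
Check values of n near the boundary:
  n = 36: C(36, 8) = 30260340; 30260340 < 134217728? YES
  n = 37: C(37, 8) = 38608020; 38608020 < 134217728? YES
  n = 38: C(38, 8) = 48903492; 48903492 < 134217728? YES
  n = 39: C(39, 8) = 61523748; 61523748 < 134217728? YES
  n = 40: C(40, 8) = 76904685; 76904685 < 134217728? YES
  n = 41: C(41, 8) = 95548245; 95548245 < 134217728? YES
  n = 42: C(42, 8) = 118030185; 118030185 < 134217728? YES
  n = 43: C(43, 8) = 145008513; 145008513 < 134217728? NO
  n = 44: C(44, 8) = 177232627; 177232627 < 134217728? NO
  n = 45: C(45, 8) = 215553195; 215553195 < 134217728? NO
The largest n with C(n, 8) < 134217728 is n = 42 (where E[X] = 118030185/134217728 ≈ 0.8794). Hence R(8, 8) > 42, i.e. R(8, 8) ≥ 43.

Largest n = 42; hence R(8, 8) > 42.


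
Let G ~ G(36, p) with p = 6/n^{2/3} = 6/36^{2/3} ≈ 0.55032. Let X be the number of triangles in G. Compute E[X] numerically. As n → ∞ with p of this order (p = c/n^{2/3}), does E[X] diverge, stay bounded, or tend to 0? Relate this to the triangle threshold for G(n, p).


Number of potential triangles: C(36, 3) = 7140.
Each occurs with probability p³ ≈ (0.55032)³ ≈ 1.6666667e-01.
By linearity: E[X] = C(36, 3)·p³ ≈ 7140 · 1.6666667e-01 ≈ 1190.00000.
Since α = 2/3 < 1, p = c/n^{2/3} ≫ 1/n is above the triangle threshold p ~ 1/n. Asymptotically E[X] ~ (c³/6)·n^{3(1−α)} = (6³/6)·n^{1} → ∞; triangles are abundant w.h.p.

E[X] ≈ 1190.00000; in regime p = Θ(1/n^{2/3}) E[X] diverges (above the triangle threshold p ~ 1/n).


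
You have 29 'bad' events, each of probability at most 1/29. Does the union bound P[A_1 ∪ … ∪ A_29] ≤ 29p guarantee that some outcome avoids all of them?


Union bound: P[∪_{i=1}^{29} A_i] ≤ Σ_i P[A_i] ≤ 29·p = 29·(1/29) = 1.
Numerically: 1 ≈ 1.000.
Is 1 < 1? NO.
Since the bound 1 is ≥ 1, the union bound is uninformative here; it does NOT by itself certify existence.

29·p = 1 ≈ 1.000; existence NOT certified by the union bound.


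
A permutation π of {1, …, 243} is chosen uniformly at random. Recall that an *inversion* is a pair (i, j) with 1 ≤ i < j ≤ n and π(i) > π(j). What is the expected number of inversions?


Write X = Σ X_I over the C(243, 2) = 29403 pairs i < j, with X_I the indicator of one inversion.
There are 29403 indicators.
For each fixed pair i < j, the values π(i) and π(j) are two distinct elements of {1, …, 243} in uniformly random order; by symmetry P[π(i) > π(j)] = 1/2.
By linearity: E[X] = 29403 · (1/2) = C(243, 2) · (1/2) = 29403/2 = 29403/2 ≈ 14701.500.

E[X] = 29403/2 = 14701.500.


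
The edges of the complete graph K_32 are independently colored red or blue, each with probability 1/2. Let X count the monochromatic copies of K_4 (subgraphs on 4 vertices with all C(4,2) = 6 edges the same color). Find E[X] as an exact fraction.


Let X = Σ_S X_S over the C(32, 4) = 35960 subsets S of size 4, where X_S = 1 if the K_4 on S is monochromatic.
For a fixed S, the K_4 on S has C(4, 2) = 6 edges. P[all 6 edges red] = (1/2)^6, and likewise for blue, so P[monochromatic] = 2·(1/2)^6 = 2^{1 − 6} = 1/32.
Summing: E[X] = C(32, 4) · 2^{1 − 6} = 35960 · 1/32 = 4495/4.
Numerically: E[X] ≈ 1123.7500.

E[X] = C(32,4)·2^(1−C(4,2)) = 4495/4 ≈ 1123.7500.


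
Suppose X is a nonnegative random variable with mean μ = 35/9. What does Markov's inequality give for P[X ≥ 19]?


μ = E[X] = 35/9, a = 19.
Markov: P[X ≥ 19] ≤ μ/a = (35/9)/19 = 35/171.
Numerically: ≈ 0.20468.
(Since a = 19 > μ = 3.88889, the bound 35/171 is < 1 and informative.)

P[X ≥ 19] ≤ 35/171 ≈ 0.20468.


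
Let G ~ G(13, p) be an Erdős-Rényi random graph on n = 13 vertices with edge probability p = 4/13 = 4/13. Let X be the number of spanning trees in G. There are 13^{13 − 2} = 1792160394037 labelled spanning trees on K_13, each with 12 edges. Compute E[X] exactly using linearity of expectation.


K_13 has 13^{13 − 2} = 1792160394037 labelled spanning trees.
For each such spanning tree H, let X_H = 1 if all 12 edges of H are present in G. Then P[X_H = 1] = p^{12} = (4/13)^{12} = 16777216/23298085122481.
By linearity: E[X] = Σ_H E[X_H] = 1792160394037 · p^{12} = 1792160394037 · 16777216/23298085122481 = 16777216/13.
Numerically: E[X] ≈ 1.2906e+06.

E[X] = 1792160394037 · (4/13)^{12} = 16777216/13 ≈ 1.2906e+06.


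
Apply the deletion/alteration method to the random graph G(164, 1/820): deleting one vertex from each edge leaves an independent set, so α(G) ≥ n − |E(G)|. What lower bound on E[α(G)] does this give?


E[|E(G)|] = C(164, 2)·p = 13366 · (1/820) = 163/10.
E[α(G)] ≥ n − E[|E(G)|] = 164 − 163/10 = 1477/10.
Numerically: ≈ 147.700000.
(This is only a lower bound; the true E[α(G)] may be larger.)

E[α(G)] ≥ 1477/10 ≈ 147.700000.


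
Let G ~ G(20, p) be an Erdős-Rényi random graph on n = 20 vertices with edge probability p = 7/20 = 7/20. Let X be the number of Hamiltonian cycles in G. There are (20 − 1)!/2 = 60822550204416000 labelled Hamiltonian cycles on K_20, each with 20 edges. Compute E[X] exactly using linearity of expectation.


K_20 has (20 − 1)!/2 = 60822550204416000 labelled Hamiltonian cycles.
For each such Hamiltonian cycle H, let X_H = 1 if all 20 edges of H are present in G. Then P[X_H = 1] = p^{20} = (7/20)^{20} = 79792266297612001/104857600000000000000000000.
By linearity: E[X] = Σ_H E[X_H] = 60822550204416000 · p^{20} = 60822550204416000 · 79792266297612001/104857600000000000000000000 = 1184855742873690605203907421/25600000000000000000.
Numerically: E[X] ≈ 4.63e+07.

E[X] = 60822550204416000 · (7/20)^{20} = 1184855742873690605203907421/25600000000000000000 ≈ 4.63e+07.


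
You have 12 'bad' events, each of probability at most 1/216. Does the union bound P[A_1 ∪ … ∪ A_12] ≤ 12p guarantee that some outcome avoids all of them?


Union bound: P[∪_{i=1}^{12} A_i] ≤ Σ_i P[A_i] ≤ 12·p = 12·(1/216) = 1/18.
Numerically: 1/18 ≈ 0.055556.
Is 1/18 < 1? YES.
Since P[∪ A_i] ≤ 1/18 < 1, the complement has P[∩ A_i^c] ≥ 1 − 1/18 = 17/18 > 0, so some outcome avoids every A_i.

12·p = 1/18 ≈ 0.055556; existence CERTIFIED by the union bound.


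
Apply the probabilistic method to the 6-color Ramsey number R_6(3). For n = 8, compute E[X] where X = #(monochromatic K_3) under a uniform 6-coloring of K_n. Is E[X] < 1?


E[X] = C(8, 3) · 6^{1 − 3} = 56 · 6^{−2} = 56/36.
As a reduced fraction: E[X] = 14/9 ≈ 1.5555556.
Is E[X] < 1? NO.
Since E[X] ≥ 1, the first-moment bound is inconclusive at n = 8; it does NOT by itself certify R_6(3) > 8.

E[X] = 14/9 ≈ 1.5555556; E[X] ≥ 1; first-moment method inconclusive here.


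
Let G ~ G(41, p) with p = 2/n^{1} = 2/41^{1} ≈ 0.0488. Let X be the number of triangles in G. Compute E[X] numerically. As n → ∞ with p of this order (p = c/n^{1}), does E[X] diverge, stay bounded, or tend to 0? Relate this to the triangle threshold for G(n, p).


Number of potential triangles: C(41, 3) = 10660.
Each occurs with probability p³ ≈ (0.0488)³ ≈ 1.16075e-04.
By linearity: E[X] = C(41, 3)·p³ ≈ 10660 · 1.16075e-04 ≈ 1.237.
Here α = 1, so p = 2/n is exactly at the triangle threshold p ~ 1/n. Asymptotically E[X] → c³/6 = 2³/6 = 4/3 ≈ 1.333, a bounded constant. In this regime the triangle count is asymptotically Poisson(c³/6).

E[X] ≈ 1.237; in regime p = Θ(1/n^{1}) E[X] stays bounded (at the triangle threshold p ~ 1/n).


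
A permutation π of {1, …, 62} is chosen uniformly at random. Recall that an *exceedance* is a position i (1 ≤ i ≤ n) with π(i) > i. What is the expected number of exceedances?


Write X = Σ_{i=1}^{62} X_i, where X_i = 1_{π(i) > i}.
For each fixed i, π(i) is uniform over {1, …, 62} (marginal of a uniform permutation), so P[π(i) > i] = (n − i)/n. Summing: Σ_{i=1}^{62} (n − i)/n = (0 + 1 + … + 61)/62 = 62(62 − 1)/(2·62) = (62 − 1)/2.
Hence E[X] = Σ_{i=1}^{62} (62 − i)/62 = 61/2 ≈ 30.50000.

E[X] = 61/2 = 30.50000.


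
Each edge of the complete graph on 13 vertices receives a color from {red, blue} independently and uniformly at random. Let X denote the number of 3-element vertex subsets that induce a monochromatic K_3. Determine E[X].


Let X = Σ_S X_S over the C(13, 3) = 286 subsets S of size 3, where X_S = 1 if the K_3 on S is monochromatic.
For a fixed S, the K_3 on S has C(3, 2) = 3 edges. P[all 3 edges red] = (1/2)^3, and likewise for blue, so P[monochromatic] = 2·(1/2)^3 = 2^{1 − 3} = 1/4.
Summing: E[X] = C(13, 3) · 2^{1 − 3} = 286 · 1/4 = 143/2.
Numerically: E[X] ≈ 71.500000.

E[X] = C(13,3)·2^(1−C(3,2)) = 143/2 ≈ 71.500000.


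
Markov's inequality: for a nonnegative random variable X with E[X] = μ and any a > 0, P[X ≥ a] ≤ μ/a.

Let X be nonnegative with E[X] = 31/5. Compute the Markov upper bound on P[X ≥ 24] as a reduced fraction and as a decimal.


μ = E[X] = 31/5, a = 24.
Markov: P[X ≥ 24] ≤ μ/a = (31/5)/24 = 31/120.
Numerically: ≈ 0.2583.
(Since a = 24 > μ = 6.2000, the bound 31/120 is < 1 and informative.)

P[X ≥ 24] ≤ 31/120 ≈ 0.2583.


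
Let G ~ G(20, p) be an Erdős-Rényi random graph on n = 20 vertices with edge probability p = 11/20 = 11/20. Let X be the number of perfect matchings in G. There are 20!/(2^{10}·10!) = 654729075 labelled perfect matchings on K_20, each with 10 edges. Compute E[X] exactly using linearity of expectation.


K_20 has 20!/(2^{10}·10!) = 654729075 labelled perfect matchings.
For each such perfect matching H, let X_H = 1 if all 10 edges of H are present in G. Then P[X_H = 1] = p^{10} = (11/20)^{10} = 25937424601/10240000000000.
By linearity: E[X] = Σ_H E[X_H] = 654729075 · p^{10} = 654729075 · 25937424601/10240000000000 = 679279440675798963/409600000000.
Numerically: E[X] ≈ 1.6584e+06.

E[X] = 654729075 · (11/20)^{10} = 679279440675798963/409600000000 ≈ 1.6584e+06.


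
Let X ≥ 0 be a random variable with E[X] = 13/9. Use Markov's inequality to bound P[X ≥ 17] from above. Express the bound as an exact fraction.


μ = E[X] = 13/9, a = 17.
Markov: P[X ≥ 17] ≤ μ/a = (13/9)/17 = 13/153.
Numerically: ≈ 0.0850.
(Since a = 17 > μ = 1.4444, the bound 13/153 is < 1 and informative.)

P[X ≥ 17] ≤ 13/153 ≈ 0.0850.


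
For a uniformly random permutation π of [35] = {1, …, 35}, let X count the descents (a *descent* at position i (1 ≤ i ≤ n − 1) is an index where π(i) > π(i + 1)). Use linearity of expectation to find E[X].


Write X = Σ X_I over i = 1, …, 34, with X_I the indicator of one descent.
There are 34 indicators.
For each fixed i, the pair (π(i), π(i+1)) is a uniformly random ordered pair of distinct values from {1, …, 35}; by symmetry P[π(i) > π(i+1)] = 1/2.
By linearity: E[X] = 34 · (1/2) = (35 − 1) · (1/2) = 17 ≈ 17.000000.

E[X] = 17 = 17.000000.


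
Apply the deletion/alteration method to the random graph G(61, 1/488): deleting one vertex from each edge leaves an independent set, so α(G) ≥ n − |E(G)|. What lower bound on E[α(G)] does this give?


E[|E(G)|] = C(61, 2)·p = 1830 · (1/488) = 15/4.
E[α(G)] ≥ n − E[|E(G)|] = 61 − 15/4 = 229/4.
Numerically: ≈ 57.250.
(This is only a lower bound; the true E[α(G)] may be larger.)

E[α(G)] ≥ 229/4 ≈ 57.250.


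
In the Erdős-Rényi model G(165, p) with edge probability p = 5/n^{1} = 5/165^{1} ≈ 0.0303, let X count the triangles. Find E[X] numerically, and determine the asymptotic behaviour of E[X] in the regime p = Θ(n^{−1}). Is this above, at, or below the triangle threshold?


Number of potential triangles: C(165, 3) = 735130.
Each occurs with probability p³ ≈ (0.0303)³ ≈ 2.782647e-05.
By linearity: E[X] = C(165, 3)·p³ ≈ 735130 · 2.782647e-05 ≈ 20.4561.
Here α = 1, so p = 5/n is exactly at the triangle threshold p ~ 1/n. Asymptotically E[X] → c³/6 = 5³/6 = 125/6 ≈ 20.8333, a bounded constant. In this regime the triangle count is asymptotically Poisson(c³/6).

E[X] ≈ 20.4561; in regime p = Θ(1/n^{1}) E[X] stays bounded (at the triangle threshold p ~ 1/n).


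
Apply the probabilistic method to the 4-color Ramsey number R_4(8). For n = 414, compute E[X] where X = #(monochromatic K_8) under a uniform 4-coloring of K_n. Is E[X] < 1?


E[X] = C(414, 8) · 4^{1 − 28} = 19995425223496173 · 4^{−27} = 19995425223496173/18014398509481984.
As a reduced fraction: E[X] = 19995425223496173/18014398509481984 ≈ 1.109969.
Is E[X] < 1? NO.
Since E[X] ≥ 1, the first-moment bound is inconclusive at n = 414; it does NOT by itself certify R_4(8) > 414.

E[X] = 19995425223496173/18014398509481984 ≈ 1.109969; E[X] ≥ 1; first-moment method inconclusive here.


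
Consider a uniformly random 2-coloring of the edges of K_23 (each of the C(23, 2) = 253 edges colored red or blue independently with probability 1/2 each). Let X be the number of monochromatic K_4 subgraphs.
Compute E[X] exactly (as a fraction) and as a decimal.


Let X = Σ_S X_S over the C(23, 4) = 8855 subsets S of size 4, where X_S = 1 if the K_4 on S is monochromatic.
For a fixed S, the K_4 on S has C(4, 2) = 6 edges. P[all 6 edges red] = (1/2)^6, and likewise for blue, so P[monochromatic] = 2·(1/2)^6 = 2^{1 − 6} = 1/32.
Summing: E[X] = C(23, 4) · 2^{1 − 6} = 8855 · 1/32 = 8855/32.
Numerically: E[X] ≈ 276.71875.

E[X] = C(23,4)·2^(1−C(4,2)) = 8855/32 ≈ 276.71875.


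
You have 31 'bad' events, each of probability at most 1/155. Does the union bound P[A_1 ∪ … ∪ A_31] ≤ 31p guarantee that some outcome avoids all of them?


Union bound: P[∪_{i=1}^{31} A_i] ≤ Σ_i P[A_i] ≤ 31·p = 31·(1/155) = 1/5.
Numerically: 1/5 ≈ 0.20000.
Is 1/5 < 1? YES.
Since P[∪ A_i] ≤ 1/5 < 1, the complement has P[∩ A_i^c] ≥ 1 − 1/5 = 4/5 > 0, so some outcome avoids every A_i.

31·p = 1/5 ≈ 0.20000; existence CERTIFIED by the union bound.


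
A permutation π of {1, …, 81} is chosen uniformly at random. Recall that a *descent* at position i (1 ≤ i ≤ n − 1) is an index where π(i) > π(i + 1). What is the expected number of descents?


Write X = Σ X_I over i = 1, …, 80, with X_I the indicator of one descent.
There are 80 indicators.
For each fixed i, the pair (π(i), π(i+1)) is a uniformly random ordered pair of distinct values from {1, …, 81}; by symmetry P[π(i) > π(i+1)] = 1/2.
By linearity: E[X] = 80 · (1/2) = (81 − 1) · (1/2) = 40 ≈ 40.0000.

E[X] = 40 = 40.0000.


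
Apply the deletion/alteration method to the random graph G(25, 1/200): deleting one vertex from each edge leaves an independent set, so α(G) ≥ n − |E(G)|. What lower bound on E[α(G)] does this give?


E[|E(G)|] = C(25, 2)·p = 300 · (1/200) = 3/2.
E[α(G)] ≥ n − E[|E(G)|] = 25 − 3/2 = 47/2.
Numerically: ≈ 23.50000.
(This is only a lower bound; the true E[α(G)] may be larger.)

E[α(G)] ≥ 47/2 ≈ 23.50000.


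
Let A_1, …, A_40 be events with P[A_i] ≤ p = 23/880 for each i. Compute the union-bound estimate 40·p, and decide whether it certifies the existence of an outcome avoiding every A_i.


Union bound: P[∪_{i=1}^{40} A_i] ≤ Σ_i P[A_i] ≤ 40·p = 40·(23/880) = 23/22.
Numerically: 23/22 ≈ 1.045455.
Is 23/22 < 1? NO.
Since the bound 23/22 is ≥ 1, the union bound is uninformative here; it does NOT by itself certify existence.

40·p = 23/22 ≈ 1.045455; existence NOT certified by the union bound.


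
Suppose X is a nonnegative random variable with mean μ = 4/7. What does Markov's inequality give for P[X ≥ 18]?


μ = E[X] = 4/7, a = 18.
Markov: P[X ≥ 18] ≤ μ/a = (4/7)/18 = 2/63.
Numerically: ≈ 0.032.
(Since a = 18 > μ = 0.571, the bound 2/63 is < 1 and informative.)

P[X ≥ 18] ≤ 2/63 ≈ 0.032.


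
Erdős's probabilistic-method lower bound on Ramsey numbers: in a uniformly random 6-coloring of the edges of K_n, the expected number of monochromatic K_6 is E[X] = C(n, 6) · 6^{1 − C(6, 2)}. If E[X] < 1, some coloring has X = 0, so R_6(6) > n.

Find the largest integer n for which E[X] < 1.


We need C(n, 6) · 6^{1 − 15} < 1, i.e. C(n, 6) < 6^{15 − 1} = 78364164096.
Check values of n near the boundary:
  n = 193: C(193, 6) = 66364016544; 66364016544 < 78364164096? YES
  n = 194: C(194, 6) = 68482017072; 68482017072 < 78364164096? YES
  n = 195: C(195, 6) = 70656049360; 70656049360 < 78364164096? YES
  n = 196: C(196, 6) = 72887293024; 72887293024 < 78364164096? YES
  n = 197: C(197, 6) = 75176946208; 75176946208 < 78364164096? YES
  n = 198: C(198, 6) = 77526225777; 77526225777 < 78364164096? YES
  n = 199: C(199, 6) = 79936367511; 79936367511 < 78364164096? NO
The largest n with C(n, 6) < 78364164096 is n = 198 (where E[X] = 25842075259/26121388032 ≈ 0.9893071). Hence R_6(6) > 198, i.e. R_6(6) ≥ 199.

Largest n = 198; hence R_6(6) > 198.


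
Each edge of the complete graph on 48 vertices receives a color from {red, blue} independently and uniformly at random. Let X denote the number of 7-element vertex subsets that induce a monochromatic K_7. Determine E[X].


Let X = Σ_S X_S over the C(48, 7) = 73629072 subsets S of size 7, where X_S = 1 if the K_7 on S is monochromatic.
For a fixed S, the K_7 on S has C(7, 2) = 21 edges. P[all 21 edges red] = (1/2)^21, and likewise for blue, so P[monochromatic] = 2·(1/2)^21 = 2^{1 − 21} = 1/1048576.
By linearity of expectation: E[X] = C(48, 7) · 2^{1 − 21} = 73629072 · 1/1048576 = 4601817/65536.
Numerically: E[X] ≈ 70.2182.

E[X] = C(48,7)·2^(1−C(7,2)) = 4601817/65536 ≈ 70.2182.


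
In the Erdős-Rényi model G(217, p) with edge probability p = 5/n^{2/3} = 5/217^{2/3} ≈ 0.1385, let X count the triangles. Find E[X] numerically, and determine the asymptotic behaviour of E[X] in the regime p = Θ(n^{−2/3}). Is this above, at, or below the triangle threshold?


Number of potential triangles: C(217, 3) = 1679580.
Each occurs with probability p³ ≈ (0.1385)³ ≈ 2.654548e-03.
By linearity: E[X] = C(217, 3)·p³ ≈ 1679580 · 2.654548e-03 ≈ 4458.5253.
Since α = 2/3 < 1, p = c/n^{2/3} ≫ 1/n is above the triangle threshold p ~ 1/n. Asymptotically E[X] ~ (c³/6)·n^{3(1−α)} = (5³/6)·n^{1} → ∞; triangles are abundant w.h.p.

E[X] ≈ 4458.5253; in regime p = Θ(1/n^{2/3}) E[X] diverges (above the triangle threshold p ~ 1/n).


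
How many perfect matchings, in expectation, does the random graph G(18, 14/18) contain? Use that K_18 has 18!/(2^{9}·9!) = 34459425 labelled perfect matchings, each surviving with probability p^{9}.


K_18 has 18!/(2^{9}·9!) = 34459425 labelled perfect matchings.
For each such perfect matching H, let X_H = 1 if all 9 edges of H are present in G. Then P[X_H = 1] = p^{9} = (7/9)^{9} = 40353607/387420489.
Summing the indicators: E[X] = Σ_H E[X_H] = 34459425 · p^{9} = 34459425 · 40353607/387420489 = 17167433257975/4782969.
Numerically: E[X] ≈ 3.59e+06.

E[X] = 34459425 · (7/9)^{9} = 17167433257975/4782969 ≈ 3.59e+06.


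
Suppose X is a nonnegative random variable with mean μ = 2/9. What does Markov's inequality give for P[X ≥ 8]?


μ = E[X] = 2/9, a = 8.
Markov: P[X ≥ 8] ≤ μ/a = (2/9)/8 = 1/36.
Numerically: ≈ 0.02778.
(Since a = 8 > μ = 0.22222, the bound 1/36 is < 1 and informative.)

P[X ≥ 8] ≤ 1/36 ≈ 0.02778.


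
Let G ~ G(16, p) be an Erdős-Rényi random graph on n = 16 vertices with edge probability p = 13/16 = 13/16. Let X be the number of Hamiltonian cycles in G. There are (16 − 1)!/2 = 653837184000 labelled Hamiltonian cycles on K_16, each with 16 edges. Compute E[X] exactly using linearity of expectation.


K_16 has (16 − 1)!/2 = 653837184000 labelled Hamiltonian cycles.
For each such Hamiltonian cycle H, let X_H = 1 if all 16 edges of H are present in G. Then P[X_H = 1] = p^{16} = (13/16)^{16} = 665416609183179841/18446744073709551616.
Summing the indicators: E[X] = Σ_H E[X_H] = 653837184000 · p^{16} = 653837184000 · 665416609183179841/18446744073709551616 = 424877072202303561918952875/18014398509481984.
Numerically: E[X] ≈ 2.359e+10.

E[X] = 653837184000 · (13/16)^{16} = 424877072202303561918952875/18014398509481984 ≈ 2.359e+10.


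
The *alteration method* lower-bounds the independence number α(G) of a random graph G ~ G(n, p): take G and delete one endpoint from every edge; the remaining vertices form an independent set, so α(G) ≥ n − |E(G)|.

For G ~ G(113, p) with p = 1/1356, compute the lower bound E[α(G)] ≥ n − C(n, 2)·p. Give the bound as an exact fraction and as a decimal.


E[|E(G)|] = C(113, 2)·p = 6328 · (1/1356) = 14/3.
E[α(G)] ≥ n − E[|E(G)|] = 113 − 14/3 = 325/3.
Numerically: ≈ 108.333333.
(This is only a lower bound; the true E[α(G)] may be larger.)

E[α(G)] ≥ 325/3 ≈ 108.333333.


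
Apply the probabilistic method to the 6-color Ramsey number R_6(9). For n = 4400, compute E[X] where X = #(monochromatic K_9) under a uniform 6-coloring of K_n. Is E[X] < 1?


E[X] = C(4400, 9) · 6^{1 − 36} = 1689489304164437494711163600 · 6^{−35} = 1689489304164437494711163600/1719070799748422591028658176.
As a reduced fraction: E[X] = 105593081510277343419447725/107441924984276411939291136 ≈ 0.9827922.
Is E[X] < 1? YES.
Since E[X] < 1, there exists a 6-coloring of K_{4400} with no monochromatic K_9; hence R_6(9) > 4400.

E[X] = 105593081510277343419447725/107441924984276411939291136 ≈ 0.9827922; E[X] < 1, so R_6(9) > 4400.


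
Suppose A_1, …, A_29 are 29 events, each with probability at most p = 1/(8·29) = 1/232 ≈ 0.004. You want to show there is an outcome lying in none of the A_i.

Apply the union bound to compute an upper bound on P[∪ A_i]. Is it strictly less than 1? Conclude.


Union bound: P[∪_{i=1}^{29} A_i] ≤ Σ_i P[A_i] ≤ 29·p = 29·(1/232) = 1/8.
Numerically: 1/8 ≈ 0.125.
Is 1/8 < 1? YES.
Since P[∪ A_i] ≤ 1/8 < 1, the complement has P[∩ A_i^c] ≥ 1 − 1/8 = 7/8 > 0, so some outcome avoids every A_i.

29·p = 1/8 ≈ 0.125; existence CERTIFIED by the union bound.


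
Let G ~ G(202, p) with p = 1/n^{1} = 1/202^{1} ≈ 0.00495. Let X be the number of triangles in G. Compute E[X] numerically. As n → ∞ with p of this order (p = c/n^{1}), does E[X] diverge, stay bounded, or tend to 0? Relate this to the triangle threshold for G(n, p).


Number of potential triangles: C(202, 3) = 1353400.
Each occurs with probability p³ ≈ (0.00495)³ ≈ 1.21324e-07.
By linearity: E[X] = C(202, 3)·p³ ≈ 1353400 · 1.21324e-07 ≈ 0.164.
Here α = 1, so p = 1/n is exactly at the triangle threshold p ~ 1/n. Asymptotically E[X] → c³/6 = 1³/6 = 1/6 ≈ 0.167, a bounded constant. In this regime the triangle count is asymptotically Poisson(c³/6).

E[X] ≈ 0.164; in regime p = Θ(1/n^{1}) E[X] stays bounded (at the triangle threshold p ~ 1/n).


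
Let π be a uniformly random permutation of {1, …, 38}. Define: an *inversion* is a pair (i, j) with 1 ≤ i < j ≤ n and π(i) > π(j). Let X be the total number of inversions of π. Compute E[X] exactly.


Write X = Σ X_I over the C(38, 2) = 703 pairs i < j, with X_I the indicator of one inversion.
There are 703 indicators.
For each fixed pair i < j, the values π(i) and π(j) are two distinct elements of {1, …, 38} in uniformly random order; by symmetry P[π(i) > π(j)] = 1/2.
By linearity: E[X] = 703 · (1/2) = C(38, 2) · (1/2) = 703/2 = 703/2 ≈ 351.50000.

E[X] = 703/2 = 351.50000.


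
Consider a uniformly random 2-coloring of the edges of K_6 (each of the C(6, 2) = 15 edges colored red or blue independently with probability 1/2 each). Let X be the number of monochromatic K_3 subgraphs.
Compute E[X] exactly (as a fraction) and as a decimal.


Let X = Σ_S X_S over the C(6, 3) = 20 subsets S of size 3, where X_S = 1 if the K_3 on S is monochromatic.
For a fixed S, the K_3 on S has C(3, 2) = 3 edges. P[all 3 edges red] = (1/2)^3, and likewise for blue, so P[monochromatic] = 2·(1/2)^3 = 2^{1 − 3} = 1/4.
By linearity: E[X] = C(6, 3) · 2^{1 − 3} = 20 · 1/4 = 5.
Numerically: E[X] ≈ 5.000.

E[X] = C(6,3)·2^(1−C(3,2)) = 5 ≈ 5.000.


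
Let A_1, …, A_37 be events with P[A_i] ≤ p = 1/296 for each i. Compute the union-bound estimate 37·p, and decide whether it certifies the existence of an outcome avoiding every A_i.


Union bound: P[∪_{i=1}^{37} A_i] ≤ Σ_i P[A_i] ≤ 37·p = 37·(1/296) = 1/8.
Numerically: 1/8 ≈ 0.125.
Is 1/8 < 1? YES.
Since P[∪ A_i] ≤ 1/8 < 1, the complement has P[∩ A_i^c] ≥ 1 − 1/8 = 7/8 > 0, so some outcome avoids every A_i.

37·p = 1/8 ≈ 0.125; existence CERTIFIED by the union bound.


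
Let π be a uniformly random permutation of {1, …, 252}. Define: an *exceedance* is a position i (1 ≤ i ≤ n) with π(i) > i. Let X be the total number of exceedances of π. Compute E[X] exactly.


Write X = Σ_{i=1}^{252} X_i, where X_i = 1_{π(i) > i}.
For each fixed i, π(i) is uniform over {1, …, 252} (marginal of a uniform permutation), so P[π(i) > i] = (n − i)/n. Summing: Σ_{i=1}^{252} (n − i)/n = (0 + 1 + … + 251)/252 = 252(252 − 1)/(2·252) = (252 − 1)/2.
Hence E[X] = Σ_{i=1}^{252} (252 − i)/252 = 251/2 ≈ 125.500000.

E[X] = 251/2 = 125.500000.


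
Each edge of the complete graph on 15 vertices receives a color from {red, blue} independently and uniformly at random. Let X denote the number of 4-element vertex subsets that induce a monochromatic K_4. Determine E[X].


Let X = Σ_S X_S over the C(15, 4) = 1365 subsets S of size 4, where X_S = 1 if the K_4 on S is monochromatic.
For a fixed S, the K_4 on S has C(4, 2) = 6 edges. P[all 6 edges red] = (1/2)^6, and likewise for blue, so P[monochromatic] = 2·(1/2)^6 = 2^{1 − 6} = 1/32.
Summing: E[X] = C(15, 4) · 2^{1 − 6} = 1365 · 1/32 = 1365/32.
Numerically: E[X] ≈ 42.656250.

E[X] = C(15,4)·2^(1−C(4,2)) = 1365/32 ≈ 42.656250.


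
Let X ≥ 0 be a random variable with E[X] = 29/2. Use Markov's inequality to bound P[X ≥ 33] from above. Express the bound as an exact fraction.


μ = E[X] = 29/2, a = 33.
Markov: P[X ≥ 33] ≤ μ/a = (29/2)/33 = 29/66.
Numerically: ≈ 0.43939.
(Since a = 33 > μ = 14.50000, the bound 29/66 is < 1 and informative.)

P[X ≥ 33] ≤ 29/66 ≈ 0.43939.


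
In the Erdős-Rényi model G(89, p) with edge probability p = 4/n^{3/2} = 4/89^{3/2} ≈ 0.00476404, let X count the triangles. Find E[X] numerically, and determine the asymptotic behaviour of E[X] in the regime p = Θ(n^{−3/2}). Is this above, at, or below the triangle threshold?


Number of potential triangles: C(89, 3) = 113564.
Each occurs with probability p³ ≈ (0.00476404)³ ≈ 1.08124707e-07.
By linearity: E[X] = C(89, 3)·p³ ≈ 113564 · 1.08124707e-07 ≈ 0.012279.
Since α = 3/2 > 1, p = c/n^{3/2} = o(1/n) is below the triangle threshold p ~ 1/n. Asymptotically E[X] ~ (c³/6)·n^{3(1−α)} = (4³/6)·n^{-1.5} → 0, so by Markov's inequality G has no triangles w.h.p.

E[X] ≈ 0.012279; in regime p = Θ(1/n^{3/2}) E[X] tends to 0 (below the triangle threshold p ~ 1/n).
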